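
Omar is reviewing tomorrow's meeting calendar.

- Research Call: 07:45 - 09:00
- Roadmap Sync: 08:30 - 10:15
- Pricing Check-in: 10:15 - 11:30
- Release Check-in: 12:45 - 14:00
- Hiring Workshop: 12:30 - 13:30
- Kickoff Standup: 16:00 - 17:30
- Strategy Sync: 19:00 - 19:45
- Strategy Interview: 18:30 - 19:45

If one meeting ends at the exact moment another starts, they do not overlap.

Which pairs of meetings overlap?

Check each pair: they overlap iff neither finishes before the other starts.
Sorted by start: Research Call, Roadmap Sync, Pricing Check-in, Hiring Workshop, Release Check-in, Kickoff Standup, Strategy Interview, Strategy Sync.
Roadmap Sync starts before Research Call ends → Research Call and Roadmap Sync overlap.
Pricing Check-in starts after Research Call ends, so nothing later overlaps Research Call either.
Pricing Check-in starts exactly when Roadmap Sync ends (back-to-back, no overlap), so nothing later overlaps Roadmap Sync either.
Hiring Workshop starts after Pricing Check-in ends, so nothing later overlaps Pricing Check-in either.
Release Check-in starts before Hiring Workshop ends → Hiring Workshop and Release Check-in overlap.
Kickoff Standup starts after Hiring Workshop ends, so nothing later overlaps Hiring Workshop either.
Kickoff Standup starts after Release Check-in ends, so nothing later overlaps Release Check-in either.
Strategy Interview starts after Kickoff Standup ends, so nothing later overlaps Kickoff Standup either.
Strategy Sync starts before Strategy Interview ends → Strategy Interview and Strategy Sync overlap.

Hiring Workshop & Release Check-in, Research Call & Roadmap Sync, Strategy Interview & Strategy Sync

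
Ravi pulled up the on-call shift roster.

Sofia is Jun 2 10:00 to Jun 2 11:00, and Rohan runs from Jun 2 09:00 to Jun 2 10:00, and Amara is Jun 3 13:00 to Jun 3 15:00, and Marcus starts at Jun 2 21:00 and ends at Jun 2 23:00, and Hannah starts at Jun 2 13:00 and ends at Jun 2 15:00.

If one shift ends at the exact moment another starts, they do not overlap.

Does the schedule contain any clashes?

Sorted by start: Rohan, Sofia, Hannah, Marcus, Amara.
Sofia starts exactly when Rohan ends (back-to-back, no overlap), so Rohan has no further overlaps.
Hannah starts after Sofia ends, so Sofia has no further overlaps.
Marcus starts after Hannah ends, so Hannah has no further overlaps.
Amara starts after Marcus ends.
Every pair is clear; the schedule has no overlaps.

No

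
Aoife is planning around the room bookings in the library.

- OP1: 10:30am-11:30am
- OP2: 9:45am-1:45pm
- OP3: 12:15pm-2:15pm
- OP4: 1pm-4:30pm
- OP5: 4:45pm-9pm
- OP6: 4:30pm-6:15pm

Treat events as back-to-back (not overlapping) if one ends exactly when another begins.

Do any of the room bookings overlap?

Yes

Sorted by start: OP2, OP1, OP3, OP4, OP6, OP5.
OP1 starts before OP2 ends → OP2 and OP1 overlap.
That's a conflict, so the schedule is not conflict-free.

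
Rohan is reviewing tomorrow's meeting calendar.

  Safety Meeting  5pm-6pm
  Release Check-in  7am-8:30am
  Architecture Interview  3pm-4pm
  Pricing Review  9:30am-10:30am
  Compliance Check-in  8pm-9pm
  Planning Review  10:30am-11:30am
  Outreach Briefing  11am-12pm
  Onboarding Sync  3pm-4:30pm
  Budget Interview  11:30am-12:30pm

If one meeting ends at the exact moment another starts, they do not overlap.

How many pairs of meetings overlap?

3

Check each pair: they overlap iff neither finishes before the other starts.
Sorted by start: Release Check-in, Pricing Review, Planning Review, Outreach Briefing, Budget Interview, Onboarding Sync, Architecture Interview, Safety Meeting, Compliance Check-in.
Pricing Review starts after Release Check-in ends — done with Release Check-in.
Planning Review starts exactly when Pricing Review ends (back-to-back, no overlap) — done with Pricing Review.
Outreach Briefing starts before Planning Review ends → Planning Review and Outreach Briefing overlap.
Budget Interview starts exactly when Planning Review ends (back-to-back, no overlap) — done with Planning Review.
Budget Interview starts before Outreach Briefing ends → Outreach Briefing and Budget Interview overlap.
Onboarding Sync starts after Outreach Briefing ends — done with Outreach Briefing.
Onboarding Sync starts after Budget Interview ends — done with Budget Interview.
Architecture Interview starts before Onboarding Sync ends → Onboarding Sync and Architecture Interview overlap.
Safety Meeting starts after Onboarding Sync ends — done with Onboarding Sync.
Safety Meeting starts after Architecture Interview ends — done with Architecture Interview.
Compliance Check-in starts after Safety Meeting ends.
Overlapping pairs: Architecture Interview & Onboarding Sync, Budget Interview & Outreach Briefing, Outreach Briefing & Planning Review — 3 in total.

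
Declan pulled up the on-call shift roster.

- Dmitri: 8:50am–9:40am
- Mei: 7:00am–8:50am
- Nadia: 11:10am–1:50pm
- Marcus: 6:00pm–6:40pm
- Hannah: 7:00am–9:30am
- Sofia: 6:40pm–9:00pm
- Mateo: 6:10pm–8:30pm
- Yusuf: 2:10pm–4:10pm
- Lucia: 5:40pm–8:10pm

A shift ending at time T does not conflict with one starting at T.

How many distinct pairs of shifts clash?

7

Sorted by start: Mei, Hannah, Dmitri, Nadia, Yusuf, Lucia, Marcus, Mateo, Sofia.
Hannah starts before Mei ends → Mei and Hannah overlap.
Dmitri starts exactly when Mei ends (back-to-back, no overlap), so Mei has no further overlaps.
Dmitri starts before Hannah ends → Hannah and Dmitri overlap.
Nadia starts after Hannah ends, so Hannah has no further overlaps.
Nadia starts after Dmitri ends, so Dmitri has no further overlaps.
Yusuf starts after Nadia ends, so Nadia has no further overlaps.
Lucia starts after Yusuf ends, so Yusuf has no further overlaps.
Marcus starts before Lucia ends → Lucia and Marcus overlap.
Mateo starts before Lucia ends → Lucia and Mateo overlap.
Sofia starts before Lucia ends → Lucia and Sofia overlap.
Mateo starts before Marcus ends → Marcus and Mateo overlap.
Sofia starts exactly when Marcus ends (back-to-back, no overlap).
Sofia starts before Mateo ends → Mateo and Sofia overlap.
Overlapping pairs: Dmitri & Hannah, Hannah & Mei, Lucia & Marcus, Lucia & Mateo, Lucia & Sofia, Marcus & Mateo, Mateo & Sofia — 7 in total.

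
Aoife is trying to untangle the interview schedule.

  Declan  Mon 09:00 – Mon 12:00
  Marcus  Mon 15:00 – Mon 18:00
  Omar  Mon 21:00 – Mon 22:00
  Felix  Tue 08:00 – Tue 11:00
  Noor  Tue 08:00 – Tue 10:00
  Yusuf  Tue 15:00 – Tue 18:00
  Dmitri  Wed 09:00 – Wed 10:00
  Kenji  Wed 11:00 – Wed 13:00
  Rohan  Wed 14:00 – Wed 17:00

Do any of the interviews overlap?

Yes

Check each pair: they overlap iff neither finishes before the other starts.
Sorted by start: Declan, Marcus, Omar, Felix, Noor, Yusuf, Dmitri, Kenji, Rohan.
Marcus starts after Declan ends — done with Declan.
Omar starts after Marcus ends — done with Marcus.
Felix starts after Omar ends — done with Omar.
Noor starts before Felix ends → Felix and Noor overlap.
That's a conflict, so the schedule is not conflict-free.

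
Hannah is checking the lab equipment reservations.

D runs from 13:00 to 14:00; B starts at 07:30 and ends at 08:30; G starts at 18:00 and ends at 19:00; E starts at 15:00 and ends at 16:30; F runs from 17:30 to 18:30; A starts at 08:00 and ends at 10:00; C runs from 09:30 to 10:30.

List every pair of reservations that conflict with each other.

Sorted by start: B, A, C, D, E, F, G.
A starts before B ends → B and A overlap.
C starts after B ends — done with B.
C starts before A ends → A and C overlap.
D starts after A ends — done with A.
D starts after C ends — done with C.
E starts after D ends — done with D.
F starts after E ends — done with E.
G starts before F ends → F and G overlap.

A & B, A & C, F & G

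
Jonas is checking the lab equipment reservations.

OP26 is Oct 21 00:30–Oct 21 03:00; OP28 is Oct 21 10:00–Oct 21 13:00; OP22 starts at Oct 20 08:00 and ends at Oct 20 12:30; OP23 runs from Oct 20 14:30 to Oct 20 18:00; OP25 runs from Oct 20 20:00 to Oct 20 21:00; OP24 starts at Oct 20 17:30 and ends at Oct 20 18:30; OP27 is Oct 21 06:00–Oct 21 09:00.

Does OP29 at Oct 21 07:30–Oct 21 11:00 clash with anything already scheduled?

Yes — it overlaps OP27, OP28

OP22: ends Oct 20 12:30 at or before OP29 starts Oct 21 07:30 → clear.
OP23: ends Oct 20 18:00 at or before OP29 starts Oct 21 07:30 → clear.
OP24: ends Oct 20 18:30 at or before OP29 starts Oct 21 07:30 → clear.
OP25: ends Oct 20 21:00 at or before OP29 starts Oct 21 07:30 → clear.
OP26: ends Oct 21 03:00 at or before OP29 starts Oct 21 07:30 → clear.
OP27: starts Oct 21 06:00 before OP29 ends Oct 21 11:00, and ends Oct 21 09:00 after OP29 starts Oct 21 07:30 → overlap.
OP28: starts Oct 21 10:00 before OP29 ends Oct 21 11:00, and ends Oct 21 13:00 after OP29 starts Oct 21 07:30 → overlap.
OP29 overlaps OP27, OP28.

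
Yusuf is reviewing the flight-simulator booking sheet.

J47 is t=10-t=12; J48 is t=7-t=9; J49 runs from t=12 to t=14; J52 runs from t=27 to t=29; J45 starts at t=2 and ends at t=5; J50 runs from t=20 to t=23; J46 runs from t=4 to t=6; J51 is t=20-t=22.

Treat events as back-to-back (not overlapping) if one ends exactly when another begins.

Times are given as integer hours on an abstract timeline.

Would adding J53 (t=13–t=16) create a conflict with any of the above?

Yes — it overlaps J49

J45: ends t=5 at or before J53 starts t=13 → clear.
J46: ends t=6 at or before J53 starts t=13 → clear.
J48: ends t=9 at or before J53 starts t=13 → clear.
J47: ends t=12 at or before J53 starts t=13 → clear.
J49: starts t=12 before J53 ends t=16, and ends t=14 after J53 starts t=13 → overlap.
J50: starts t=20 at or after J53 ends t=16 → clear.
J51: starts t=20 at or after J53 ends t=16 → clear.
J52: starts t=27 at or after J53 ends t=16 → clear.
J53 overlaps J49.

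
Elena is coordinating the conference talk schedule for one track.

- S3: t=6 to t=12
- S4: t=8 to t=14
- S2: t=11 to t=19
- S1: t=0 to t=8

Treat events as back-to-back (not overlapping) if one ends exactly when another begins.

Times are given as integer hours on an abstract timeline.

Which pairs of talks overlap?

Sorted by start: S1, S3, S4, S2.
S3 starts before S1 ends → S1 and S3 overlap.
S4 starts exactly when S1 ends (back-to-back, no overlap); S1 is clear from here.
S4 starts before S3 ends → S3 and S4 overlap.
S2 starts before S3 ends → S3 and S2 overlap.
S2 starts before S4 ends → S4 and S2 overlap.

S1 & S3, S2 & S3, S2 & S4, S3 & S4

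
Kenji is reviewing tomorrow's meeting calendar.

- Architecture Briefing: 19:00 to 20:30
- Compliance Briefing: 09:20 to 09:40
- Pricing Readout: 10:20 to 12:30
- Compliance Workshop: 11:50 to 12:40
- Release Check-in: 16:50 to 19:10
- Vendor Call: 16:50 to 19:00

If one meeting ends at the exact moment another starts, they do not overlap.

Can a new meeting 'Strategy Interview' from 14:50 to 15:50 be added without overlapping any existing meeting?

Compliance Briefing: ends 09:40 at or before Strategy Interview starts 14:50 → clear.
Pricing Readout: ends 12:30 at or before Strategy Interview starts 14:50 → clear.
Compliance Workshop: ends 12:40 at or before Strategy Interview starts 14:50 → clear.
Release Check-in: starts 16:50 at or after Strategy Interview ends 15:50 → clear.
Vendor Call: starts 16:50 at or after Strategy Interview ends 15:50 → clear.
Architecture Briefing: starts 19:00 at or after Strategy Interview ends 15:50 → clear.

Yes — the slot is free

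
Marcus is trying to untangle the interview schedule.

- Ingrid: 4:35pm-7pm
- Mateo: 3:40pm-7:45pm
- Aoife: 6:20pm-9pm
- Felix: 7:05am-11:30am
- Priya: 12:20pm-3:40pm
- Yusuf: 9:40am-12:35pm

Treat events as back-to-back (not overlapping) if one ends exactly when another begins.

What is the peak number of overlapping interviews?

3

Sort all start/end points and keep a running count:
7:05am start Felix → 1
9:40am start Yusuf → 2
11:30am end Felix → 1
12:20pm start Priya → 2
12:35pm end Yusuf → 1
3:40pm end Priya → 0
3:40pm start Mateo → 1
4:35pm start Ingrid → 2
6:20pm start Aoife → 3
7pm end Ingrid → 2
7:45pm end Mateo → 1
9pm end Aoife → 0
Peak is 3, at 6:20pm (Aoife, Ingrid, Mateo).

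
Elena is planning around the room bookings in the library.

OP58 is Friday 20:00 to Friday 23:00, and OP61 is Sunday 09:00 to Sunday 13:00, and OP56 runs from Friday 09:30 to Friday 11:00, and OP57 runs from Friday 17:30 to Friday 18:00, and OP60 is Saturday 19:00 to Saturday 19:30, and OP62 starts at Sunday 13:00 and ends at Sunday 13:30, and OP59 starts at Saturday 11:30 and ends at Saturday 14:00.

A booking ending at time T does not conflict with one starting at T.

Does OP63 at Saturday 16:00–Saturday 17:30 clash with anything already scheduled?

No — it doesn't clash with anything

OP56: ends Friday 11:00 at or before OP63 starts Saturday 16:00 → clear.
OP57: ends Friday 18:00 at or before OP63 starts Saturday 16:00 → clear.
OP58: ends Friday 23:00 at or before OP63 starts Saturday 16:00 → clear.
OP59: ends Saturday 14:00 at or before OP63 starts Saturday 16:00 → clear.
OP60: starts Saturday 19:00 at or after OP63 ends Saturday 17:30 → clear.
OP61: starts Sunday 09:00 at or after OP63 ends Saturday 17:30 → clear.
OP62: starts Sunday 13:00 at or after OP63 ends Saturday 17:30 → clear.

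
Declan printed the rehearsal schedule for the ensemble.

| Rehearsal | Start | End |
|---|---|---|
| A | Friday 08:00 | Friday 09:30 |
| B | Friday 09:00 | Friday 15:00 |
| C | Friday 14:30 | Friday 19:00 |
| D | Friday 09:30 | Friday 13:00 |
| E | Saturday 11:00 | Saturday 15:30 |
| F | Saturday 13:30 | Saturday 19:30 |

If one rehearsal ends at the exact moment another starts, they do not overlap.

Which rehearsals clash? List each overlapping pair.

Two intervals overlap when each starts before the other ends.
Sorted by start: A, B, D, C, E, F.
B starts before A ends → A and B overlap.
D starts exactly when A ends (back-to-back, no overlap), so A has no further overlaps.
D starts before B ends → B and D overlap.
C starts before B ends → B and C overlap.
E starts after B ends, so B has no further overlaps.
C starts after D ends, so D has no further overlaps.
E starts after C ends, so C has no further overlaps.
F starts before E ends → E and F overlap.

A & B, B & C, B & D, E & F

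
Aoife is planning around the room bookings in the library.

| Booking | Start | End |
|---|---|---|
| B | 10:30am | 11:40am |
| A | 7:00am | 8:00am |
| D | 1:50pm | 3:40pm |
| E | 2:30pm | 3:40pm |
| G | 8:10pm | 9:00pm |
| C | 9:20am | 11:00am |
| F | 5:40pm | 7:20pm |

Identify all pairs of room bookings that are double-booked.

B & C, D & E

Two intervals overlap when each starts before the other ends.
Sorted by start: A, C, B, D, E, F, G.
C starts after A ends, so nothing later overlaps A either.
B starts before C ends → C and B overlap.
D starts after C ends, so nothing later overlaps C either.
D starts after B ends, so nothing later overlaps B either.
E starts before D ends → D and E overlap.
F starts after D ends, so nothing later overlaps D either.
F starts after E ends, so nothing later overlaps E either.
G starts after F ends.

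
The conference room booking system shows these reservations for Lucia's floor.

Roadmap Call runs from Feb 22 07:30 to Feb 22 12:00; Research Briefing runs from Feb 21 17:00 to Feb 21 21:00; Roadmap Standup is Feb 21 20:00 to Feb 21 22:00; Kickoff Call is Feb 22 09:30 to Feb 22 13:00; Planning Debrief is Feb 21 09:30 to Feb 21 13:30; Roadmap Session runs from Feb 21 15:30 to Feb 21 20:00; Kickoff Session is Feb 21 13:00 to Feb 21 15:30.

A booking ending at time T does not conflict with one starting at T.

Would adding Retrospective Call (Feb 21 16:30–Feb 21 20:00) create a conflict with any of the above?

Yes — it overlaps Research Briefing, Roadmap Session

Planning Debrief: ends Feb 21 13:30 at or before Retrospective Call starts Feb 21 16:30 → clear.
Kickoff Session: ends Feb 21 15:30 at or before Retrospective Call starts Feb 21 16:30 → clear.
Roadmap Session: starts Feb 21 15:30 before Retrospective Call ends Feb 21 20:00, and ends Feb 21 20:00 after Retrospective Call starts Feb 21 16:30 → overlap.
Research Briefing: starts Feb 21 17:00 before Retrospective Call ends Feb 21 20:00, and ends Feb 21 21:00 after Retrospective Call starts Feb 21 16:30 → overlap.
Roadmap Standup: starts Feb 21 20:00 at or after Retrospective Call ends Feb 21 20:00 → clear.
Roadmap Call: starts Feb 22 07:30 at or after Retrospective Call ends Feb 21 20:00 → clear.
Kickoff Call: starts Feb 22 09:30 at or after Retrospective Call ends Feb 21 20:00 → clear.
Retrospective Call overlaps Research Briefing, Roadmap Session.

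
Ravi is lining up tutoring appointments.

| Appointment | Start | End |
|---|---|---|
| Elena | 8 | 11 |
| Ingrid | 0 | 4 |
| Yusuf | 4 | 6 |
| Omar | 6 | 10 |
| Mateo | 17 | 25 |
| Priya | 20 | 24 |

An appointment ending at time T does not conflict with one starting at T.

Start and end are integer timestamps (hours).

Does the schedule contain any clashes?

Sorted by start: Ingrid, Yusuf, Omar, Elena, Mateo, Priya.
Yusuf starts exactly when Ingrid ends (back-to-back, no overlap); Ingrid is clear from here.
Omar starts exactly when Yusuf ends (back-to-back, no overlap); Yusuf is clear from here.
Elena starts before Omar ends → Omar and Elena overlap.
That's a conflict, so the schedule is not conflict-free.

Yes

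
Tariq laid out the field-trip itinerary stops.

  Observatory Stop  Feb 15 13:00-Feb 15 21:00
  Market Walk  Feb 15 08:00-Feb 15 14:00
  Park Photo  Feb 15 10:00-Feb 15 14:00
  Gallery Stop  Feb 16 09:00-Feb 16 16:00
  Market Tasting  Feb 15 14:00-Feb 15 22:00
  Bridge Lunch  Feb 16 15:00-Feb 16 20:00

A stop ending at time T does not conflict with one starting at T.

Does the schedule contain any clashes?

Yes

Sorted by start: Market Walk, Park Photo, Observatory Stop, Market Tasting, Gallery Stop, Bridge Lunch.
Park Photo starts before Market Walk ends → Market Walk and Park Photo overlap.
That's a conflict, so the schedule is not conflict-free.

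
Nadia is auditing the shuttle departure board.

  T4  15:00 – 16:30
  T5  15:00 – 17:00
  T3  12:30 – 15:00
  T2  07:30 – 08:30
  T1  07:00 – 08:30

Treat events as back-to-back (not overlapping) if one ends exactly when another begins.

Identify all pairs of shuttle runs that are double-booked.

T1 & T2, T4 & T5

Sorted by start: T1, T2, T3, T4, T5.
T2 starts before T1 ends → T1 and T2 overlap.
T3 starts after T1 ends — done with T1.
T3 starts after T2 ends — done with T2.
T4 starts exactly when T3 ends (back-to-back, no overlap) — done with T3.
T5 starts before T4 ends → T4 and T5 overlap.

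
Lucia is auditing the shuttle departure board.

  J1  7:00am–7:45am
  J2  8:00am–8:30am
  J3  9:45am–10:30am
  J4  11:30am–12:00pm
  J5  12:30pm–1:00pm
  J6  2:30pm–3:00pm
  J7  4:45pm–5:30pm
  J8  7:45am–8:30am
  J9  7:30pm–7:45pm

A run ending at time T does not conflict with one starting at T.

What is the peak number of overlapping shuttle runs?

2

Sweep the timeline, counting +1 at each start and −1 at each end (ends before starts at a tie):
7:00am start J1 → 1
7:45am end J1 → 0
7:45am start J8 → 1
8:00am start J2 → 2
8:30am end J2 → 1
8:30am end J8 → 0
9:45am start J3 → 1
10:30am end J3 → 0
11:30am start J4 → 1
12:00pm end J4 → 0
12:30pm start J5 → 1
1:00pm end J5 → 0
2:30pm start J6 → 1
3:00pm end J6 → 0
4:45pm start J7 → 1
5:30pm end J7 → 0
7:30pm start J9 → 1
7:45pm end J9 → 0
Peak is 2, at 8:00am (J2, J8).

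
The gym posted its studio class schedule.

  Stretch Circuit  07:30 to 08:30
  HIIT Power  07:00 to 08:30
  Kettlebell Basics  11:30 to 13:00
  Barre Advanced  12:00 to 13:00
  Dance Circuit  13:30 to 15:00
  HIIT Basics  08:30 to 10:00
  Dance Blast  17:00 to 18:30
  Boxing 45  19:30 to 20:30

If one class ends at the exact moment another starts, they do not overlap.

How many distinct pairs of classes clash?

Two intervals overlap when each starts before the other ends.
Sorted by start: HIIT Power, Stretch Circuit, HIIT Basics, Kettlebell Basics, Barre Advanced, Dance Circuit, Dance Blast, Boxing 45.
Stretch Circuit starts before HIIT Power ends → HIIT Power and Stretch Circuit overlap.
HIIT Basics starts exactly when HIIT Power ends (back-to-back, no overlap), so nothing later overlaps HIIT Power either.
HIIT Basics starts exactly when Stretch Circuit ends (back-to-back, no overlap), so nothing later overlaps Stretch Circuit either.
Kettlebell Basics starts after HIIT Basics ends, so nothing later overlaps HIIT Basics either.
Barre Advanced starts before Kettlebell Basics ends → Kettlebell Basics and Barre Advanced overlap.
Dance Circuit starts after Kettlebell Basics ends, so nothing later overlaps Kettlebell Basics either.
Dance Circuit starts after Barre Advanced ends, so nothing later overlaps Barre Advanced either.
Dance Blast starts after Dance Circuit ends, so nothing later overlaps Dance Circuit either.
Boxing 45 starts after Dance Blast ends.
Overlapping pairs: Barre Advanced & Kettlebell Basics, HIIT Power & Stretch Circuit — 2 in total.

2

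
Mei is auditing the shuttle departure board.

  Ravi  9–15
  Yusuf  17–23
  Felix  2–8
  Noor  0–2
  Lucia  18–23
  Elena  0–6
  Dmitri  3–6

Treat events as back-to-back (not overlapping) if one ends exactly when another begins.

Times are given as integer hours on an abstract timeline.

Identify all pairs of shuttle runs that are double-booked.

Dmitri & Elena, Dmitri & Felix, Elena & Felix, Elena & Noor, Lucia & Yusuf

Two intervals overlap when each starts before the other ends.
Sorted by start: Elena, Noor, Felix, Dmitri, Ravi, Yusuf, Lucia.
Noor starts before Elena ends → Elena and Noor overlap.
Felix starts before Elena ends → Elena and Felix overlap.
Dmitri starts before Elena ends → Elena and Dmitri overlap.
Ravi starts after Elena ends; Elena is clear from here.
Felix starts exactly when Noor ends (back-to-back, no overlap); Noor is clear from here.
Dmitri starts before Felix ends → Felix and Dmitri overlap.
Ravi starts after Felix ends; Felix is clear from here.
Ravi starts after Dmitri ends; Dmitri is clear from here.
Yusuf starts after Ravi ends; Ravi is clear from here.
Lucia starts before Yusuf ends → Yusuf and Lucia overlap.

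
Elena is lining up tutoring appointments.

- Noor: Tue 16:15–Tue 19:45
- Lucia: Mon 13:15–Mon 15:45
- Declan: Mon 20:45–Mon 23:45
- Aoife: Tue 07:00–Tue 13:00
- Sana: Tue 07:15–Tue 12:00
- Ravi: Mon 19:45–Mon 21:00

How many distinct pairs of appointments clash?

2

Sorted by start: Lucia, Ravi, Declan, Aoife, Sana, Noor.
Ravi starts after Lucia ends; Lucia is clear from here.
Declan starts before Ravi ends → Ravi and Declan overlap.
Aoife starts after Ravi ends; Ravi is clear from here.
Aoife starts after Declan ends; Declan is clear from here.
Sana starts before Aoife ends → Aoife and Sana overlap.
Noor starts after Aoife ends.
Noor starts after Sana ends.
Overlapping pairs: Aoife & Sana, Declan & Ravi — 2 in total.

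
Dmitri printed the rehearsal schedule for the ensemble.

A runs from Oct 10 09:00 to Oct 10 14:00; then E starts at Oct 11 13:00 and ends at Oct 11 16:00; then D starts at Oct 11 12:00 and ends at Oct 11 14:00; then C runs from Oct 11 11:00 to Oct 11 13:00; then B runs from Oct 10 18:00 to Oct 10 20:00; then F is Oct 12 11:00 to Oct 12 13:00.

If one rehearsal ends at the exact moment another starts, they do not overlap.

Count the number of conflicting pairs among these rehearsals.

Sorted by start: A, B, C, D, E, F.
B starts after A ends — done with A.
C starts after B ends — done with B.
D starts before C ends → C and D overlap.
E starts exactly when C ends (back-to-back, no overlap) — done with C.
E starts before D ends → D and E overlap.
F starts after D ends.
F starts after E ends.
Overlapping pairs: C & D, D & E — 2 in total.

2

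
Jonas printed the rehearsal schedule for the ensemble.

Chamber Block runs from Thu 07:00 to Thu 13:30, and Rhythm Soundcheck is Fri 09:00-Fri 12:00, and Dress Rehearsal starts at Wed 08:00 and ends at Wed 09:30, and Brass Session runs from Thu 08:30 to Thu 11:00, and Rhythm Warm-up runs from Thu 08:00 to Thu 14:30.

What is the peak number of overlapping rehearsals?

3

Sweep the timeline, counting +1 at each start and −1 at each end (ends before starts at a tie):
Wed 08:00 start Dress Rehearsal → 1
Wed 09:30 end Dress Rehearsal → 0
Thu 07:00 start Chamber Block → 1
Thu 08:00 start Rhythm Warm-up → 2
Thu 08:30 start Brass Session → 3
Thu 11:00 end Brass Session → 2
Thu 13:30 end Chamber Block → 1
Thu 14:30 end Rhythm Warm-up → 0
Fri 09:00 start Rhythm Soundcheck → 1
Fri 12:00 end Rhythm Soundcheck → 0
Peak is 3, at Thu 08:30 (Brass Session, Chamber Block, Rhythm Warm-up).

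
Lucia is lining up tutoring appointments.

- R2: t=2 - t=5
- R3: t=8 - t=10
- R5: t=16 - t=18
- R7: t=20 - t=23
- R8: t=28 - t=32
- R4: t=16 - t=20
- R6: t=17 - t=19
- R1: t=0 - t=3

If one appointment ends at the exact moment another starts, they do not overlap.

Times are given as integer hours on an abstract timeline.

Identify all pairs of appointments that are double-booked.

Sorted by start: R1, R2, R3, R4, R5, R6, R7, R8.
R2 starts before R1 ends → R1 and R2 overlap.
R3 starts after R1 ends, so nothing later overlaps R1 either.
R3 starts after R2 ends, so nothing later overlaps R2 either.
R4 starts after R3 ends, so nothing later overlaps R3 either.
R5 starts before R4 ends → R4 and R5 overlap.
R6 starts before R4 ends → R4 and R6 overlap.
R7 starts exactly when R4 ends (back-to-back, no overlap), so nothing later overlaps R4 either.
R6 starts before R5 ends → R5 and R6 overlap.
R7 starts after R5 ends, so nothing later overlaps R5 either.
R7 starts after R6 ends, so nothing later overlaps R6 either.
R8 starts after R7 ends.

R1 & R2, R4 & R5, R4 & R6, R5 & R6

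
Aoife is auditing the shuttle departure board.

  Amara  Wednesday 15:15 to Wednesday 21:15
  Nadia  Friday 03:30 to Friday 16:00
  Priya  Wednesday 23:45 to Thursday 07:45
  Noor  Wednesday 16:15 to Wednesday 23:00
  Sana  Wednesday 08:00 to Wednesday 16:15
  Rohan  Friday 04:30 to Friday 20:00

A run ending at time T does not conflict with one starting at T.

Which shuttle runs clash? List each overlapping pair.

Amara & Noor, Amara & Sana, Nadia & Rohan

Check each pair: they overlap iff neither finishes before the other starts.
Sorted by start: Sana, Amara, Noor, Priya, Nadia, Rohan.
Amara starts before Sana ends → Sana and Amara overlap.
Noor starts exactly when Sana ends (back-to-back, no overlap) — done with Sana.
Noor starts before Amara ends → Amara and Noor overlap.
Priya starts after Amara ends — done with Amara.
Priya starts after Noor ends — done with Noor.
Nadia starts after Priya ends — done with Priya.
Rohan starts before Nadia ends → Nadia and Rohan overlap.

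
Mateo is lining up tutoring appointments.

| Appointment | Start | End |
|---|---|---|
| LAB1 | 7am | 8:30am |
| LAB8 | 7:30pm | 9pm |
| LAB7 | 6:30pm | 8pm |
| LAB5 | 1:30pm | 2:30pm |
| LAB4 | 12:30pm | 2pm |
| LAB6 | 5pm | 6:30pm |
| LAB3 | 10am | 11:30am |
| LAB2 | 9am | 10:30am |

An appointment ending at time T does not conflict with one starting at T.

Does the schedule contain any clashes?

Two intervals overlap when each starts before the other ends.
Sorted by start: LAB1, LAB2, LAB3, LAB4, LAB5, LAB6, LAB7, LAB8.
LAB2 starts after LAB1 ends, so LAB1 has no further overlaps.
LAB3 starts before LAB2 ends → LAB2 and LAB3 overlap.
That's a conflict, so the schedule is not conflict-free.

Yes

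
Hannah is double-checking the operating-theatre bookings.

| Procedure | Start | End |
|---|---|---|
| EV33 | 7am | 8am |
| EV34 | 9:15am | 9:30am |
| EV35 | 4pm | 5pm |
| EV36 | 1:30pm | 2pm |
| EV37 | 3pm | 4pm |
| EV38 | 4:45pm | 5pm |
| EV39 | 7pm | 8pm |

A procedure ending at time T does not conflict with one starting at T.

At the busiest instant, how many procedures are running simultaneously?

Sweep the timeline, counting +1 at each start and −1 at each end (ends before starts at a tie):
7am start EV33 → 1
8am end EV33 → 0
9:15am start EV34 → 1
9:30am end EV34 → 0
1:30pm start EV36 → 1
2pm end EV36 → 0
3pm start EV37 → 1
4pm end EV37 → 0
4pm start EV35 → 1
4:45pm start EV38 → 2
5pm end EV35 → 1
5pm end EV38 → 0
7pm start EV39 → 1
8pm end EV39 → 0
Peak is 2, at 4:45pm (EV35, EV38).

2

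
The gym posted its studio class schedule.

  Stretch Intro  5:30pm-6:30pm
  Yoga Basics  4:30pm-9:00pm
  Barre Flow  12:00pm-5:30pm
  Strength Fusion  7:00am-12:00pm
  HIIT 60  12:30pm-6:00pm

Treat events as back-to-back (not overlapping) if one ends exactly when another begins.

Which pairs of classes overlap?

Barre Flow & HIIT 60, Barre Flow & Yoga Basics, HIIT 60 & Stretch Intro, HIIT 60 & Yoga Basics, Stretch Intro & Yoga Basics

Check each pair: they overlap iff neither finishes before the other starts.
Sorted by start: Strength Fusion, Barre Flow, HIIT 60, Yoga Basics, Stretch Intro.
Barre Flow starts exactly when Strength Fusion ends (back-to-back, no overlap) — done with Strength Fusion.
HIIT 60 starts before Barre Flow ends → Barre Flow and HIIT 60 overlap.
Yoga Basics starts before Barre Flow ends → Barre Flow and Yoga Basics overlap.
Stretch Intro starts exactly when Barre Flow ends (back-to-back, no overlap).
Yoga Basics starts before HIIT 60 ends → HIIT 60 and Yoga Basics overlap.
Stretch Intro starts before HIIT 60 ends → HIIT 60 and Stretch Intro overlap.
Stretch Intro starts before Yoga Basics ends → Yoga Basics and Stretch Intro overlap.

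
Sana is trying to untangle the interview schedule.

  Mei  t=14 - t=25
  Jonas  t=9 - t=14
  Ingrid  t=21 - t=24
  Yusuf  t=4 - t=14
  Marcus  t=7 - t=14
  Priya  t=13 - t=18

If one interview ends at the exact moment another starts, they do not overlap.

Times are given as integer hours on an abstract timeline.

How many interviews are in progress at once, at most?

4

Walk through starts and ends in time order (an end at T is processed before a start at T):
t=4 start Yusuf → 1
t=7 start Marcus → 2
t=9 start Jonas → 3
t=13 start Priya → 4
t=14 end Jonas → 3
t=14 end Marcus → 2
t=14 end Yusuf → 1
t=14 start Mei → 2
t=18 end Priya → 1
t=21 start Ingrid → 2
t=24 end Ingrid → 1
t=25 end Mei → 0
Peak is 4, at t=13 (Jonas, Marcus, Priya, Yusuf).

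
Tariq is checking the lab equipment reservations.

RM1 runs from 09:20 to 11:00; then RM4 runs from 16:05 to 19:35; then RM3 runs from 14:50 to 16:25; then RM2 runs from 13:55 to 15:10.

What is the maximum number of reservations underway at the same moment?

Sort all start/end points and keep a running count:
09:20 start RM1 → 1
11:00 end RM1 → 0
13:55 start RM2 → 1
14:50 start RM3 → 2
15:10 end RM2 → 1
16:05 start RM4 → 2
16:25 end RM3 → 1
19:35 end RM4 → 0
Peak is 2, at 14:50 (RM2, RM3).

2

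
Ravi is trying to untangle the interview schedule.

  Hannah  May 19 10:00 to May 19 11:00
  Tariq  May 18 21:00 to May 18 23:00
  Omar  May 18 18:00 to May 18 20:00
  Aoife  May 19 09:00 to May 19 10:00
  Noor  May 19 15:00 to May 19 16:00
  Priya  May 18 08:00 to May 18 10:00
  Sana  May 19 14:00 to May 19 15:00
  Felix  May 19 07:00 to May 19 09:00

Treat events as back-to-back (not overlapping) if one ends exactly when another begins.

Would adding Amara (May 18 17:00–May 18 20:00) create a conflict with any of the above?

Yes — it overlaps Omar

Priya: ends May 18 10:00 at or before Amara starts May 18 17:00 → clear.
Omar: starts May 18 18:00 before Amara ends May 18 20:00, and ends May 18 20:00 after Amara starts May 18 17:00 → overlap.
Tariq: starts May 18 21:00 at or after Amara ends May 18 20:00 → clear.
Felix: starts May 19 07:00 at or after Amara ends May 18 20:00 → clear.
Aoife: starts May 19 09:00 at or after Amara ends May 18 20:00 → clear.
Hannah: starts May 19 10:00 at or after Amara ends May 18 20:00 → clear.
Sana: starts May 19 14:00 at or after Amara ends May 18 20:00 → clear.
Noor: starts May 19 15:00 at or after Amara ends May 18 20:00 → clear.
Amara overlaps Omar.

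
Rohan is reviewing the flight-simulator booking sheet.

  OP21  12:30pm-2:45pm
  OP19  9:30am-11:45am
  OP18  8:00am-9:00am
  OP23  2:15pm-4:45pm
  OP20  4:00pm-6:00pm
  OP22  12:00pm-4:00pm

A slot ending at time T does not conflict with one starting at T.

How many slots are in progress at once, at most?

3

Walk through starts and ends in time order (an end at T is processed before a start at T):
8:00am start OP18 → 1
9:00am end OP18 → 0
9:30am start OP19 → 1
11:45am end OP19 → 0
12:00pm start OP22 → 1
12:30pm start OP21 → 2
2:15pm start OP23 → 3
2:45pm end OP21 → 2
4:00pm end OP22 → 1
4:00pm start OP20 → 2
4:45pm end OP23 → 1
6:00pm end OP20 → 0
Peak is 3, at 2:15pm (OP21, OP22, OP23).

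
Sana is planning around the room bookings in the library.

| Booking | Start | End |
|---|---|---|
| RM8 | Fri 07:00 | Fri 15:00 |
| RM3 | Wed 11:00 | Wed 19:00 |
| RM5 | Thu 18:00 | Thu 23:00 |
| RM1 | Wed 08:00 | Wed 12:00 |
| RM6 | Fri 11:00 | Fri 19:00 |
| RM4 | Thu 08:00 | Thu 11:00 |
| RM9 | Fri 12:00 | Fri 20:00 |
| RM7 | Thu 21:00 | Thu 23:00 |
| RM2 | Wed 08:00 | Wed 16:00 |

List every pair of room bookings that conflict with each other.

RM1 & RM2, RM1 & RM3, RM2 & RM3, RM5 & RM7, RM6 & RM8, RM6 & RM9, RM8 & RM9

Sorted by start: RM1, RM2, RM3, RM4, RM5, RM7, RM8, RM6, RM9.
RM2 starts before RM1 ends → RM1 and RM2 overlap.
RM3 starts before RM1 ends → RM1 and RM3 overlap.
RM4 starts after RM1 ends; RM1 is clear from here.
RM3 starts before RM2 ends → RM2 and RM3 overlap.
RM4 starts after RM2 ends; RM2 is clear from here.
RM4 starts after RM3 ends; RM3 is clear from here.
RM5 starts after RM4 ends; RM4 is clear from here.
RM7 starts before RM5 ends → RM5 and RM7 overlap.
RM8 starts after RM5 ends; RM5 is clear from here.
RM8 starts after RM7 ends; RM7 is clear from here.
RM6 starts before RM8 ends → RM8 and RM6 overlap.
RM9 starts before RM8 ends → RM8 and RM9 overlap.
RM9 starts before RM6 ends → RM6 and RM9 overlap.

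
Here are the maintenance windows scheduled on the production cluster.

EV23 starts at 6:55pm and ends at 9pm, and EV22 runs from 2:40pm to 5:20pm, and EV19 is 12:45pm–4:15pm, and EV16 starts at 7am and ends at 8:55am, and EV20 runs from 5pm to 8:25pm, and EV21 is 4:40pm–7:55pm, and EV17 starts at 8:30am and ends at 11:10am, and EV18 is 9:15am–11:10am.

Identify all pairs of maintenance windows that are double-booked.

Sorted by start: EV16, EV17, EV18, EV19, EV22, EV21, EV20, EV23.
EV17 starts before EV16 ends → EV16 and EV17 overlap.
EV18 starts after EV16 ends, so nothing later overlaps EV16 either.
EV18 starts before EV17 ends → EV17 and EV18 overlap.
EV19 starts after EV17 ends, so nothing later overlaps EV17 either.
EV19 starts after EV18 ends, so nothing later overlaps EV18 either.
EV22 starts before EV19 ends → EV19 and EV22 overlap.
EV21 starts after EV19 ends, so nothing later overlaps EV19 either.
EV21 starts before EV22 ends → EV22 and EV21 overlap.
EV20 starts before EV22 ends → EV22 and EV20 overlap.
EV23 starts after EV22 ends.
EV20 starts before EV21 ends → EV21 and EV20 overlap.
EV23 starts before EV21 ends → EV21 and EV23 overlap.
EV23 starts before EV20 ends → EV20 and EV23 overlap.

EV16 & EV17, EV17 & EV18, EV19 & EV22, EV20 & EV21, EV20 & EV22, EV20 & EV23, EV21 & EV22, EV21 & EV23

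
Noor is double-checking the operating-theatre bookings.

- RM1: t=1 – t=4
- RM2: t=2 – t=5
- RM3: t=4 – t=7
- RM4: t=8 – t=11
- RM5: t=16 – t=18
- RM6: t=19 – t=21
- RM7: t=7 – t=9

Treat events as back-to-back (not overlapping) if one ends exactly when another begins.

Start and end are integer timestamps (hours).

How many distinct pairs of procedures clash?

Check each pair: they overlap iff neither finishes before the other starts.
Sorted by start: RM1, RM2, RM3, RM7, RM4, RM5, RM6.
RM2 starts before RM1 ends → RM1 and RM2 overlap.
RM3 starts exactly when RM1 ends (back-to-back, no overlap) — done with RM1.
RM3 starts before RM2 ends → RM2 and RM3 overlap.
RM7 starts after RM2 ends — done with RM2.
RM7 starts exactly when RM3 ends (back-to-back, no overlap) — done with RM3.
RM4 starts before RM7 ends → RM7 and RM4 overlap.
RM5 starts after RM7 ends — done with RM7.
RM5 starts after RM4 ends — done with RM4.
RM6 starts after RM5 ends.
Overlapping pairs: RM1 & RM2, RM2 & RM3, RM4 & RM7 — 3 in total.

3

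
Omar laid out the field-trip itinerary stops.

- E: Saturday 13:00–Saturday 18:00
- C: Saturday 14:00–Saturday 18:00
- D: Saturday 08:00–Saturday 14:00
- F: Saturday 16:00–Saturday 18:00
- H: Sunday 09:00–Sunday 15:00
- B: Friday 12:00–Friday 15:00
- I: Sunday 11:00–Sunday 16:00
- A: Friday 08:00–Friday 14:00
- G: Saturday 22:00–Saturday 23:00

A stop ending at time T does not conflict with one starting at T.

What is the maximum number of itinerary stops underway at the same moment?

3

Walk through starts and ends in time order (an end at T is processed before a start at T):
Friday 08:00 start A → 1
Friday 12:00 start B → 2
Friday 14:00 end A → 1
Friday 15:00 end B → 0
Saturday 08:00 start D → 1
Saturday 13:00 start E → 2
Saturday 14:00 end D → 1
Saturday 14:00 start C → 2
Saturday 16:00 start F → 3
Saturday 18:00 end C → 2
Saturday 18:00 end E → 1
Saturday 18:00 end F → 0
Saturday 22:00 start G → 1
Saturday 23:00 end G → 0
Sunday 09:00 start H → 1
Sunday 11:00 start I → 2
Sunday 15:00 end H → 1
Sunday 16:00 end I → 0
Peak is 3, at Saturday 16:00 (C, E, F).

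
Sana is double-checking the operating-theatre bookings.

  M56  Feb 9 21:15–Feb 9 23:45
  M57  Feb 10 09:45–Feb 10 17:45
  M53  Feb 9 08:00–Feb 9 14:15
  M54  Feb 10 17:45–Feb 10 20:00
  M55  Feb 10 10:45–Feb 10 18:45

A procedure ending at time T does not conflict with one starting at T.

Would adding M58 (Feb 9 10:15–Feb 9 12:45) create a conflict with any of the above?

M53: starts Feb 9 08:00 before M58 ends Feb 9 12:45, and ends Feb 9 14:15 after M58 starts Feb 9 10:15 → overlap.
M56: starts Feb 9 21:15 at or after M58 ends Feb 9 12:45 → clear.
M57: starts Feb 10 09:45 at or after M58 ends Feb 9 12:45 → clear.
M55: starts Feb 10 10:45 at or after M58 ends Feb 9 12:45 → clear.
M54: starts Feb 10 17:45 at or after M58 ends Feb 9 12:45 → clear.
M58 overlaps M53.

Yes — it overlaps M53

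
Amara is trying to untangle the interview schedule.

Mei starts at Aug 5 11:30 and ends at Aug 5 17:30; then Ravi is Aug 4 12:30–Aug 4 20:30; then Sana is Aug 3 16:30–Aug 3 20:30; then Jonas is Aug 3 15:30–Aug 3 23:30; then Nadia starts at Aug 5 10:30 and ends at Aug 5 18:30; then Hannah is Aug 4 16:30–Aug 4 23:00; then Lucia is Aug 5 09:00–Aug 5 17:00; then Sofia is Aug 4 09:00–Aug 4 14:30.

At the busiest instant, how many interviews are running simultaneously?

Sort all start/end points and keep a running count:
Aug 3 15:30 start Jonas → 1
Aug 3 16:30 start Sana → 2
Aug 3 20:30 end Sana → 1
Aug 3 23:30 end Jonas → 0
Aug 4 09:00 start Sofia → 1
Aug 4 12:30 start Ravi → 2
Aug 4 14:30 end Sofia → 1
Aug 4 16:30 start Hannah → 2
Aug 4 20:30 end Ravi → 1
Aug 4 23:00 end Hannah → 0
Aug 5 09:00 start Lucia → 1
Aug 5 10:30 start Nadia → 2
Aug 5 11:30 start Mei → 3
Aug 5 17:00 end Lucia → 2
Aug 5 17:30 end Mei → 1
Aug 5 18:30 end Nadia → 0
Peak is 3, at Aug 5 11:30 (Lucia, Mei, Nadia).

3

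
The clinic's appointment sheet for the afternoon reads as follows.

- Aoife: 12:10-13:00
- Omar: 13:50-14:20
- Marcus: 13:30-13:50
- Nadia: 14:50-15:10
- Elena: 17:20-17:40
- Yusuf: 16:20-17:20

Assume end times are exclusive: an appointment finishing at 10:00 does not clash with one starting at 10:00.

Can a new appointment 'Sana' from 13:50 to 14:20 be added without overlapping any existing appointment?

Aoife: ends 13:00 at or before Sana starts 13:50 → clear.
Marcus: ends 13:50 at or before Sana starts 13:50 → clear.
Omar: starts 13:50 before Sana ends 14:20, and ends 14:20 after Sana starts 13:50 → overlap.
Nadia: starts 14:50 at or after Sana ends 14:20 → clear.
Yusuf: starts 16:20 at or after Sana ends 14:20 → clear.
Elena: starts 17:20 at or after Sana ends 14:20 → clear.
Sana overlaps Omar.

No — it overlaps Omar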